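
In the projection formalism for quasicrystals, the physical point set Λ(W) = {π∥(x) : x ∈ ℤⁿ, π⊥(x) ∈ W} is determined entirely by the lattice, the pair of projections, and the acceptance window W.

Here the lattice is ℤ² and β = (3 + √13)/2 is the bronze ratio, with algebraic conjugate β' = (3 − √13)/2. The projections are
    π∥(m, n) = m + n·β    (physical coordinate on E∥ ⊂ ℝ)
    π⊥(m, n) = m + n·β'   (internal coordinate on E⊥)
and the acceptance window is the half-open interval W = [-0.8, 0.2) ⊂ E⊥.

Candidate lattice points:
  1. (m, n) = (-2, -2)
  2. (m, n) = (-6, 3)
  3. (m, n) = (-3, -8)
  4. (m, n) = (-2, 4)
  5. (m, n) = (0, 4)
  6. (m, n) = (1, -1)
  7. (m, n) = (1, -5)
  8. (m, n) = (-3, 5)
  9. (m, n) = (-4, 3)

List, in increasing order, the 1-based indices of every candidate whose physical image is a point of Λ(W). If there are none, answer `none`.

3

β' = (3−√13)/2 ≈ -0.3028.
#1 (-2,-2): internal coord -2 + (-2)·β' = -1.3944; -1.3944 ∉ [-0.8, 0.2) → out
#2 (-6,3): internal coord -6 + (3)·β' = -6.9083; -6.9083 ∉ [-0.8, 0.2) → out
#3 (-3,-8): internal coord -3 + (-8)·β' = -0.5778; -0.5778 ∈ [-0.8, 0.2) → IN Λ
#4 (-2,4): internal coord -2 + (4)·β' = -3.2111; -3.2111 ∉ [-0.8, 0.2) → out
#5 (0,4): internal coord 0 + (4)·β' = -1.2111; -1.2111 ∉ [-0.8, 0.2) → out
#6 (1,-1): internal coord 1 + (-1)·β' = +1.3028; +1.3028 ∉ [-0.8, 0.2) → out
#7 (1,-5): internal coord 1 + (-5)·β' = +2.5139; +2.5139 ∉ [-0.8, 0.2) → out
#8 (-3,5): internal coord -3 + (5)·β' = -4.5139; -4.5139 ∉ [-0.8, 0.2) → out
#9 (-4,3): internal coord -4 + (3)·β' = -4.9083; -4.9083 ∉ [-0.8, 0.2) → out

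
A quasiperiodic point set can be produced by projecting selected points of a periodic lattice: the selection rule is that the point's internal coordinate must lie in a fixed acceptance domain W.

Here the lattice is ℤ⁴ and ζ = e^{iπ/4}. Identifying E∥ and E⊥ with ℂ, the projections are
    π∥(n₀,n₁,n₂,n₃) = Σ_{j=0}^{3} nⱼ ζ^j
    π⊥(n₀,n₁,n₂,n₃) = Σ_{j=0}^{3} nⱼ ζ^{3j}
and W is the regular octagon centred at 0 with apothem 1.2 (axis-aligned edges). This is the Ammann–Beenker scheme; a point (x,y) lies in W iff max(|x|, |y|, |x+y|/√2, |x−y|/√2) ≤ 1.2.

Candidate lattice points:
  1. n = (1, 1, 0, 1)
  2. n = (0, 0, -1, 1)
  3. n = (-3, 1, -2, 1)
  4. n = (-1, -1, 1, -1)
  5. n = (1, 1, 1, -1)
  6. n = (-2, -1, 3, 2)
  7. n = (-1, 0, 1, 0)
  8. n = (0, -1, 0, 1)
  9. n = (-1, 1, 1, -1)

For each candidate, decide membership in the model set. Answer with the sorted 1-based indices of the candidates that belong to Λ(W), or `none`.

Internal map: ζ^{3j} for j=0..3 gives (1,0), (−√2/2,√2/2), (0,−1), (√2/2,√2/2).
candidate 1: n = (1, 1, 0, 1) → π⊥ ≈ (+1.0000, +1.4142); max(|x|,|y|,|x±y|/√2) = 1.7071 > 1.2 ⇒ ∉ W
candidate 2: n = (0, 0, -1, 1) → π⊥ ≈ (+0.7071, +1.7071); max(|x|,|y|,|x±y|/√2) = 1.7071 > 1.2 ⇒ ∉ W
candidate 3: n = (-3, 1, -2, 1) → π⊥ ≈ (-3.0000, +3.4142); max(|x|,|y|,|x±y|/√2) = 4.5355 > 1.2 ⇒ ∉ W
candidate 4: n = (-1, -1, 1, -1) → π⊥ ≈ (-1.0000, -2.4142); max(|x|,|y|,|x±y|/√2) = 2.4142 > 1.2 ⇒ ∉ W
candidate 5: n = (1, 1, 1, -1) → π⊥ ≈ (-0.4142, -1.0000); max(|x|,|y|,|x±y|/√2) = 1.0000 ≤ 1.2 ⇒ ∈ W
candidate 6: n = (-2, -1, 3, 2) → π⊥ ≈ (+0.1213, -2.2929); max(|x|,|y|,|x±y|/√2) = 2.2929 > 1.2 ⇒ ∉ W
candidate 7: n = (-1, 0, 1, 0) → π⊥ ≈ (-1.0000, -1.0000); max(|x|,|y|,|x±y|/√2) = 1.4142 > 1.2 ⇒ ∉ W
candidate 8: n = (0, -1, 0, 1) → π⊥ ≈ (+1.4142, +0.0000); max(|x|,|y|,|x±y|/√2) = 1.4142 > 1.2 ⇒ ∉ W
candidate 9: n = (-1, 1, 1, -1) → π⊥ ≈ (-2.4142, -1.0000); max(|x|,|y|,|x±y|/√2) = 2.4142 > 1.2 ⇒ ∉ W

5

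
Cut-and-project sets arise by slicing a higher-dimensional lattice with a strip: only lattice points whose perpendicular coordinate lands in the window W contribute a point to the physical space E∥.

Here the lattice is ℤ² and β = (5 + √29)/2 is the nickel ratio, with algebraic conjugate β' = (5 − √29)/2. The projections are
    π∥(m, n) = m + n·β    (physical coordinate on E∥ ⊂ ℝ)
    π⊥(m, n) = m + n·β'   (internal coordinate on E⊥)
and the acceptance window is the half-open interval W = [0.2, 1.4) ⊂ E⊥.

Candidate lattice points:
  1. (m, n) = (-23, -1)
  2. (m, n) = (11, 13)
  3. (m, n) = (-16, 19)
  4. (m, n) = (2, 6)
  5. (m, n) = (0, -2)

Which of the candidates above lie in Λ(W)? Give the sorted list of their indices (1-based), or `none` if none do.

β' = (5−√29)/2 ≈ -0.1926.
#1 (-23,-1): internal coord -23 + (-1)·β' = -22.8074; -22.8074 ∉ [0.2, 1.4) → out
#2 (11,13): internal coord 11 + (13)·β' = +8.4964; +8.4964 ∉ [0.2, 1.4) → out
#3 (-16,19): internal coord -16 + (19)·β' = -19.6591; -19.6591 ∉ [0.2, 1.4) → out
#4 (2,6): internal coord 2 + (6)·β' = +0.8445; +0.8445 ∈ [0.2, 1.4) → IN Λ
#5 (0,-2): internal coord 0 + (-2)·β' = +0.3852; +0.3852 ∈ [0.2, 1.4) → IN Λ

4, 5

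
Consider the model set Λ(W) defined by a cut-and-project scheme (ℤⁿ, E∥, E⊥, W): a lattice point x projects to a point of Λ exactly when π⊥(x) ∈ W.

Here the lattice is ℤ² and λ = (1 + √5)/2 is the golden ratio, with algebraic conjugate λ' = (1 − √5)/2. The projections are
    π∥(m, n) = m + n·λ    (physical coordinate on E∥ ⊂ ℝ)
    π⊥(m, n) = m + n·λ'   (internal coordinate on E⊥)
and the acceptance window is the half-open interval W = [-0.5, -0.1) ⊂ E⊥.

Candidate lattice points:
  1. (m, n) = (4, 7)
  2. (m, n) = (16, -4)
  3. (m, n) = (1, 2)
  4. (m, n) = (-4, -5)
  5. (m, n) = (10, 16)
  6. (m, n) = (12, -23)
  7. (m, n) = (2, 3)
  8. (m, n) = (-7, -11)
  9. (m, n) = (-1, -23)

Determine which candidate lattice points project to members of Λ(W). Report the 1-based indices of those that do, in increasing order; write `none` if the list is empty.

λ' = (1−√5)/2 ≈ -0.61803.
#1 (4,7): internal coord 4 + (7)·λ' = -0.32624; -0.32624 ∈ [-0.5, -0.1) → IN Λ
#2 (16,-4): internal coord 16 + (-4)·λ' = +18.47214; +18.47214 ∉ [-0.5, -0.1) → out
#3 (1,2): internal coord 1 + (2)·λ' = -0.23607; -0.23607 ∈ [-0.5, -0.1) → IN Λ
#4 (-4,-5): internal coord -4 + (-5)·λ' = -0.90983; -0.90983 ∉ [-0.5, -0.1) → out
#5 (10,16): internal coord 10 + (16)·λ' = +0.11146; +0.11146 ∉ [-0.5, -0.1) → out
#6 (12,-23): internal coord 12 + (-23)·λ' = +26.21478; +26.21478 ∉ [-0.5, -0.1) → out
#7 (2,3): internal coord 2 + (3)·λ' = +0.14590; +0.14590 ∉ [-0.5, -0.1) → out
#8 (-7,-11): internal coord -7 + (-11)·λ' = -0.20163; -0.20163 ∈ [-0.5, -0.1) → IN Λ
#9 (-1,-23): internal coord -1 + (-23)·λ' = +13.21478; +13.21478 ∉ [-0.5, -0.1) → out

1, 3, 8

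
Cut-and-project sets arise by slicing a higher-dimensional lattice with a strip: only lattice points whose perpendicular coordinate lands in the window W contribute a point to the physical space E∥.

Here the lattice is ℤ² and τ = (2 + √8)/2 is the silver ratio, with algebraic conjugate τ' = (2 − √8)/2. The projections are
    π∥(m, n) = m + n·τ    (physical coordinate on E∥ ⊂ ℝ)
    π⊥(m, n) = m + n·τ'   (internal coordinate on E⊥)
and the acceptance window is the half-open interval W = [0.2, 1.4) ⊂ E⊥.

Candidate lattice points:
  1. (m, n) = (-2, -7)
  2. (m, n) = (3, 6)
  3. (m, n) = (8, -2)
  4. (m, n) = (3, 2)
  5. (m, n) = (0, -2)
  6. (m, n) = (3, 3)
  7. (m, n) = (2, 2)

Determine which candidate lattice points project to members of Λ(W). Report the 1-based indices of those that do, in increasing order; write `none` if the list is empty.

Compute τ' = (2−√8)/2 = -0.414214, so π⊥(m,n) = m -0.414214·n.
candidate 1: (m,n)=(-2,-7) → π∥ = -2-7·τ ≈ -18.899495, π⊥ = -2-7·τ' ≈ 0.899495 ∈ [0.2, 1.4) ⇒ IN Λ
candidate 2: (m,n)=(3,6) → π∥ = 3+6·τ ≈ 17.485281, π⊥ = 3+6·τ' ≈ 0.514719 ∈ [0.2, 1.4) ⇒ IN Λ
candidate 3: (m,n)=(8,-2) → π∥ = 8-2·τ ≈ 3.171573, π⊥ = 8-2·τ' ≈ 8.828427 ∉ [0.2, 1.4) ⇒ out
candidate 4: (m,n)=(3,2) → π∥ = 3+2·τ ≈ 7.828427, π⊥ = 3+2·τ' ≈ 2.171573 ∉ [0.2, 1.4) ⇒ out
candidate 5: (m,n)=(0,-2) → π∥ = 0-2·τ ≈ -4.828427, π⊥ = 0-2·τ' ≈ 0.828427 ∈ [0.2, 1.4) ⇒ IN Λ
candidate 6: (m,n)=(3,3) → π∥ = 3+3·τ ≈ 10.242641, π⊥ = 3+3·τ' ≈ 1.757359 ∉ [0.2, 1.4) ⇒ out
candidate 7: (m,n)=(2,2) → π∥ = 2+2·τ ≈ 6.828427, π⊥ = 2+2·τ' ≈ 1.171573 ∈ [0.2, 1.4) ⇒ IN Λ

1, 2, 5, 7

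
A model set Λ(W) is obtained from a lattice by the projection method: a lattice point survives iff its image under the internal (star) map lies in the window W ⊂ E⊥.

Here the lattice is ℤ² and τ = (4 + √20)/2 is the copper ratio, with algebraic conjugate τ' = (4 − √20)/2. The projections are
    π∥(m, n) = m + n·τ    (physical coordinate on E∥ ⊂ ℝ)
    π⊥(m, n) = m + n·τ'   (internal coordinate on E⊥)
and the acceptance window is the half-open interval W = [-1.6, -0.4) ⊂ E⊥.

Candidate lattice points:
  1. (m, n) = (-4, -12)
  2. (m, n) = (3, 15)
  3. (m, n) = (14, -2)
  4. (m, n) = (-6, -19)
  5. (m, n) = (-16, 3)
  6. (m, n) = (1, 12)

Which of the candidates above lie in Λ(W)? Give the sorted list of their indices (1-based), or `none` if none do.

τ' = (4−√20)/2 ≈ -0.236068.
[1] lift (-4,-12): star map gives -1.167184; window check -1.6 ≤ -1.167184 < -0.4 is true → IN Λ
[2] lift (3,15): star map gives -0.541020; window check -1.6 ≤ -0.541020 < -0.4 is true → IN Λ
[3] lift (14,-2): star map gives 14.472136; window check -1.6 ≤ 14.472136 < -0.4 is false → out
[4] lift (-6,-19): star map gives -1.514708; window check -1.6 ≤ -1.514708 < -0.4 is true → IN Λ
[5] lift (-16,3): star map gives -16.708204; window check -1.6 ≤ -16.708204 < -0.4 is false → out
[6] lift (1,12): star map gives -1.832816; window check -1.6 ≤ -1.832816 < -0.4 is false → out

1, 2, 4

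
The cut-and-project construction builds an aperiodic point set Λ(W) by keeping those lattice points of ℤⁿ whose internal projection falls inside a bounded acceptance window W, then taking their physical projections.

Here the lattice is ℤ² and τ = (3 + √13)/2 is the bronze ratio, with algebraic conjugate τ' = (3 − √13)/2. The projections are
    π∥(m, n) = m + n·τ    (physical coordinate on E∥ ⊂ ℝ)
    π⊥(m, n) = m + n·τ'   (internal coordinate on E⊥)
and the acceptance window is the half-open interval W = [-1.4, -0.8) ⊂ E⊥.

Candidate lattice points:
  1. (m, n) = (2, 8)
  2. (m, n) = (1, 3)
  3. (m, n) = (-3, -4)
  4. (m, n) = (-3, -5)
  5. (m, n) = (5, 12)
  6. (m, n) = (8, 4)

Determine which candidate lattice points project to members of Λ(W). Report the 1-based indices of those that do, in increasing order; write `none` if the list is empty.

none

Numerically τ ≈ 3.30278 and τ' = −1/τ ≈ -0.30278.
#1 (2,8): internal coord 2 + (8)·τ' = -0.42221; -0.42221 ∉ [-1.4, -0.8) → out
#2 (1,3): internal coord 1 + (3)·τ' = +0.09167; +0.09167 ∉ [-1.4, -0.8) → out
#3 (-3,-4): internal coord -3 + (-4)·τ' = -1.78890; -1.78890 ∉ [-1.4, -0.8) → out
#4 (-3,-5): internal coord -3 + (-5)·τ' = -1.48612; -1.48612 ∉ [-1.4, -0.8) → out
#5 (5,12): internal coord 5 + (12)·τ' = +1.36669; +1.36669 ∉ [-1.4, -0.8) → out
#6 (8,4): internal coord 8 + (4)·τ' = +6.78890; +6.78890 ∉ [-1.4, -0.8) → out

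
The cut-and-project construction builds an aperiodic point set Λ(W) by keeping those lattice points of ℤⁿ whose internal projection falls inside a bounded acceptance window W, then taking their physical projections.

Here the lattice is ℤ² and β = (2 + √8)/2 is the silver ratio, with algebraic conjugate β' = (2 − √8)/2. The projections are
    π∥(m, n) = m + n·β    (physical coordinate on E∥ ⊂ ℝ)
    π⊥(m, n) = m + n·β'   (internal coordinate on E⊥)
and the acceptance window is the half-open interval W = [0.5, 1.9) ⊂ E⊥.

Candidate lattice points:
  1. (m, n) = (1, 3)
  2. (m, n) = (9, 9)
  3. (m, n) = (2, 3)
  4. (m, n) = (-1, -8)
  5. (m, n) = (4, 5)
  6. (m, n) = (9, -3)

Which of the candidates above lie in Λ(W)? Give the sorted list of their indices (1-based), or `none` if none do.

Numerically β ≈ 2.4142 and β' = −1/β ≈ -0.4142.
[1] lift (1,3): star map gives -0.2426; window check 0.5 ≤ -0.2426 < 1.9 is false → out
[2] lift (9,9): star map gives 5.2721; window check 0.5 ≤ 5.2721 < 1.9 is false → out
[3] lift (2,3): star map gives 0.7574; window check 0.5 ≤ 0.7574 < 1.9 is true → IN Λ
[4] lift (-1,-8): star map gives 2.3137; window check 0.5 ≤ 2.3137 < 1.9 is false → out
[5] lift (4,5): star map gives 1.9289; window check 0.5 ≤ 1.9289 < 1.9 is false → out
[6] lift (9,-3): star map gives 10.2426; window check 0.5 ≤ 10.2426 < 1.9 is false → out

3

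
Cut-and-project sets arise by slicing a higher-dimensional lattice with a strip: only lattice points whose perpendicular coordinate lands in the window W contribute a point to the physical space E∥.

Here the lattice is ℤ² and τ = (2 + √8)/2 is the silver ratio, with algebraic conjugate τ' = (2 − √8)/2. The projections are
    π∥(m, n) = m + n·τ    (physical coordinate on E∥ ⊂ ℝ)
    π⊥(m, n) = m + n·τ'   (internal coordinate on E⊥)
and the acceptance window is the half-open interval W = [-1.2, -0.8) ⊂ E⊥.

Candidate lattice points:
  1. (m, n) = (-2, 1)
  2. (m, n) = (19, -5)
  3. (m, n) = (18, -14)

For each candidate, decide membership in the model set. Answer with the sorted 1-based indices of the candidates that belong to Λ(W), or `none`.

none

Compute τ' = (2−√8)/2 = -0.414214, so π⊥(m,n) = m -0.414214·n.
[1] lift (-2,1): star map gives -2.414214; window check -1.2 ≤ -2.414214 < -0.8 is false → out
[2] lift (19,-5): star map gives 21.071068; window check -1.2 ≤ 21.071068 < -0.8 is false → out
[3] lift (18,-14): star map gives 23.798990; window check -1.2 ≤ 23.798990 < -0.8 is false → out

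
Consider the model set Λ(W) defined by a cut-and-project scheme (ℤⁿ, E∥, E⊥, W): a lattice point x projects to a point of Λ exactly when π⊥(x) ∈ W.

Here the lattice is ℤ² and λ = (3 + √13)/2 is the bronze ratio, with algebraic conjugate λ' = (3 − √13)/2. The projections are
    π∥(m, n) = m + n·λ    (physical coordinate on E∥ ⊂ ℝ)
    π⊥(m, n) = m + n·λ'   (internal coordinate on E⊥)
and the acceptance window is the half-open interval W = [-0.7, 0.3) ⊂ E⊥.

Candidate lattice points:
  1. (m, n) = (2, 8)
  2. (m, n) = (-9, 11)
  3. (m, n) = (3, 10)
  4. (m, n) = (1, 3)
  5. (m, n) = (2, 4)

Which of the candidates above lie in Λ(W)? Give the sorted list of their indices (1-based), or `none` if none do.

Numerically λ ≈ 3.30278 and λ' = −1/λ ≈ -0.30278.
candidate 1: (m,n)=(2,8) → π∥ = 2+8·λ ≈ 28.42221, π⊥ = 2+8·λ' ≈ -0.42221 ∈ [-0.7, 0.3) ⇒ IN Λ
candidate 2: (m,n)=(-9,11) → π∥ = -9+11·λ ≈ 27.33053, π⊥ = -9+11·λ' ≈ -12.33053 ∉ [-0.7, 0.3) ⇒ out
candidate 3: (m,n)=(3,10) → π∥ = 3+10·λ ≈ 36.02776, π⊥ = 3+10·λ' ≈ -0.02776 ∈ [-0.7, 0.3) ⇒ IN Λ
candidate 4: (m,n)=(1,3) → π∥ = 1+3·λ ≈ 10.90833, π⊥ = 1+3·λ' ≈ 0.09167 ∈ [-0.7, 0.3) ⇒ IN Λ
candidate 5: (m,n)=(2,4) → π∥ = 2+4·λ ≈ 15.21110, π⊥ = 2+4·λ' ≈ 0.78890 ∉ [-0.7, 0.3) ⇒ out

1, 3, 4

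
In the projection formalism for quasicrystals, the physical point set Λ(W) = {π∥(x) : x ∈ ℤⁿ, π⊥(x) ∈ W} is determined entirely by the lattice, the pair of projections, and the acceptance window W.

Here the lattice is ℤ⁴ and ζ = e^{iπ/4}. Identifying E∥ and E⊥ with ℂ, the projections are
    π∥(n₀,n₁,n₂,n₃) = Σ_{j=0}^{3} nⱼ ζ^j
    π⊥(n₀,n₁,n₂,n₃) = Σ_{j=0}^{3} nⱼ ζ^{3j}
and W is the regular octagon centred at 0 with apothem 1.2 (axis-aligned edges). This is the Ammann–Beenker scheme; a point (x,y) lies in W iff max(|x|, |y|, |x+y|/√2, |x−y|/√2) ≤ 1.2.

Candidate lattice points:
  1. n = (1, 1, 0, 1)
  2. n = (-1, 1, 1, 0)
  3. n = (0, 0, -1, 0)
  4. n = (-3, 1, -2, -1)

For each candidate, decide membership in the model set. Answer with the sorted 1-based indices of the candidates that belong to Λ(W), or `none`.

3

With ζ = e^{iπ/4} the internal vectors are ζ^0,ζ^3,ζ^6,ζ^9.
candidate 1: n = (1, 1, 0, 1) → π⊥ ≈ (+1.00000, +1.41421); max(|x|,|y|,|x±y|/√2) = 1.70711 > 1.2 ⇒ ∉ W
candidate 2: n = (-1, 1, 1, 0) → π⊥ ≈ (-1.70711, -0.29289); max(|x|,|y|,|x±y|/√2) = 1.70711 > 1.2 ⇒ ∉ W
candidate 3: n = (0, 0, -1, 0) → π⊥ ≈ (+0.00000, +1.00000); max(|x|,|y|,|x±y|/√2) = 1.00000 ≤ 1.2 ⇒ ∈ W
candidate 4: n = (-3, 1, -2, -1) → π⊥ ≈ (-4.41421, +2.00000); max(|x|,|y|,|x±y|/√2) = 4.53553 > 1.2 ⇒ ∉ W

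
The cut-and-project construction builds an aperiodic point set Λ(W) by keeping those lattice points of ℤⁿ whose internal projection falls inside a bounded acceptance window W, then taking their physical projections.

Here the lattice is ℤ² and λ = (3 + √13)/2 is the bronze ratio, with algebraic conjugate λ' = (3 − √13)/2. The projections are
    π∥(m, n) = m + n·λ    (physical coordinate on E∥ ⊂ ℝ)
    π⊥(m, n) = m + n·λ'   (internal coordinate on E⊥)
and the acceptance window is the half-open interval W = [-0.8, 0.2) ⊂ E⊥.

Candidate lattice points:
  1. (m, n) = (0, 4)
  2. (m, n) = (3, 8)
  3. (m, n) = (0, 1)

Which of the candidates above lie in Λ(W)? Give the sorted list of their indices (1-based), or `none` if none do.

3

Compute λ' = (3−√13)/2 = -0.3028, so π⊥(m,n) = m -0.3028·n.
[1] lift (0,4): star map gives -1.2111; window check -0.8 ≤ -1.2111 < 0.2 is false → out
[2] lift (3,8): star map gives 0.5778; window check -0.8 ≤ 0.5778 < 0.2 is false → out
[3] lift (0,1): star map gives -0.3028; window check -0.8 ≤ -0.3028 < 0.2 is true → IN Λ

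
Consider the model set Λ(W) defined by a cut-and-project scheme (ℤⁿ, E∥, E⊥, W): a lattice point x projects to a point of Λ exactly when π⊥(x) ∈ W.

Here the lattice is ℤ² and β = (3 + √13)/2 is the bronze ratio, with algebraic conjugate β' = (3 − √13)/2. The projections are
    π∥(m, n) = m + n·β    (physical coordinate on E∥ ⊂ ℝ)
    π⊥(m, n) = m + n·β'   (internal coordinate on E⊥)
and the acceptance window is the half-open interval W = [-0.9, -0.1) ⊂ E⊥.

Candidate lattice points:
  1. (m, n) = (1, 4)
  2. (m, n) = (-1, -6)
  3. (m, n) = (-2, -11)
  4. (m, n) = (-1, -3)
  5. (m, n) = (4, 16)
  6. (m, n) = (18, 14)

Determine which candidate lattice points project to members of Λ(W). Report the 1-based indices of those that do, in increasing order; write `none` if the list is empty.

Numerically β ≈ 3.3028 and β' = −1/β ≈ -0.3028.
[1] lift (1,4): star map gives -0.2111; window check -0.9 ≤ -0.2111 < -0.1 is true → IN Λ
[2] lift (-1,-6): star map gives 0.8167; window check -0.9 ≤ 0.8167 < -0.1 is false → out
[3] lift (-2,-11): star map gives 1.3305; window check -0.9 ≤ 1.3305 < -0.1 is false → out
[4] lift (-1,-3): star map gives -0.0917; window check -0.9 ≤ -0.0917 < -0.1 is false → out
[5] lift (4,16): star map gives -0.8444; window check -0.9 ≤ -0.8444 < -0.1 is true → IN Λ
[6] lift (18,14): star map gives 13.7611; window check -0.9 ≤ 13.7611 < -0.1 is false → out

1, 5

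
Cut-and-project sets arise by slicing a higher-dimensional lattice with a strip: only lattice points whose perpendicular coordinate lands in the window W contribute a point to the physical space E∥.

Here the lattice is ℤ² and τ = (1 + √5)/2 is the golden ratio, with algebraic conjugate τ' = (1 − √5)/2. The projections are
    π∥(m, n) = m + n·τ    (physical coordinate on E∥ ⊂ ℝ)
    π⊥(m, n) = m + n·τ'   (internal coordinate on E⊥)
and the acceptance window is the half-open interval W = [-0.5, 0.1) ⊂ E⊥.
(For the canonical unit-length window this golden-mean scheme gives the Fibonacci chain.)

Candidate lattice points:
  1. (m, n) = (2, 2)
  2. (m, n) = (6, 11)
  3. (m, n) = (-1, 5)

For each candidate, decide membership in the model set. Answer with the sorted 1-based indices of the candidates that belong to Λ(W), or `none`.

none

τ' = (1−√5)/2 ≈ -0.618034.
#1 (2,2): internal coord 2 + (2)·τ' = +0.763932; +0.763932 ∉ [-0.5, 0.1) → out
#2 (6,11): internal coord 6 + (11)·τ' = -0.798374; -0.798374 ∉ [-0.5, 0.1) → out
#3 (-1,5): internal coord -1 + (5)·τ' = -4.090170; -4.090170 ∉ [-0.5, 0.1) → out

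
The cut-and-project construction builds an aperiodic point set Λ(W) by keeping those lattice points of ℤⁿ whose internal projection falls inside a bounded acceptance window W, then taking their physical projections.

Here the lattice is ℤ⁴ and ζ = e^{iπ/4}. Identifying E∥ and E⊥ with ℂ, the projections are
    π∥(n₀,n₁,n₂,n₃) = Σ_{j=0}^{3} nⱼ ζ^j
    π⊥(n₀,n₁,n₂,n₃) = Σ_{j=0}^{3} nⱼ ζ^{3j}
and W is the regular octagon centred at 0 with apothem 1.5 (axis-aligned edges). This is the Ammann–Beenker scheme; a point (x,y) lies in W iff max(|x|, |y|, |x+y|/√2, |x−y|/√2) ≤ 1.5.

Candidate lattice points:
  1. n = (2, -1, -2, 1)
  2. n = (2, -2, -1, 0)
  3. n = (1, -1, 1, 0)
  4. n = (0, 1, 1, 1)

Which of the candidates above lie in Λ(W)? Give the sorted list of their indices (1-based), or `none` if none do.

4

π⊥(n) = n₀ + n₁ζ³ + n₂ζ⁶ + n₃ζ⁹ where ζ = e^{iπ/4}.
#1 (2, -1, -2, 1): internal (3.4142, 2.0000); octagon support 3.8284 vs apothem 1.5 → ∉ W
#2 (2, -2, -1, 0): internal (3.4142, -0.4142); octagon support 3.4142 vs apothem 1.5 → ∉ W
#3 (1, -1, 1, 0): internal (1.7071, -1.7071); octagon support 2.4142 vs apothem 1.5 → ∉ W
#4 (0, 1, 1, 1): internal (0.0000, 0.4142); octagon support 0.4142 vs apothem 1.5 → ∈ W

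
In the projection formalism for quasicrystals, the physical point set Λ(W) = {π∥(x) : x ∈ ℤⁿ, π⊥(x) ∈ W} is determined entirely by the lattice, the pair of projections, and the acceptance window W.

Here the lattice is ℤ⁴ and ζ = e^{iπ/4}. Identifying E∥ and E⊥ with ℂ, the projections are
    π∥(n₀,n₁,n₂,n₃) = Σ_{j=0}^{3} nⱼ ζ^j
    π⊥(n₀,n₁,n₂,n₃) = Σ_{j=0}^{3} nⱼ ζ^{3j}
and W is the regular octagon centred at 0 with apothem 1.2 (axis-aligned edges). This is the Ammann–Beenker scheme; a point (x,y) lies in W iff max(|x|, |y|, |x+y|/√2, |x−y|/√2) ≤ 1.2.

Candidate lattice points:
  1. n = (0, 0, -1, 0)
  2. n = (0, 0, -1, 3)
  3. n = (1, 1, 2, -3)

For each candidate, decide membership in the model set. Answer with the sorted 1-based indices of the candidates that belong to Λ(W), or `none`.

1

With ζ = e^{iπ/4} the internal vectors are ζ^0,ζ^3,ζ^6,ζ^9.
#1 (0, 0, -1, 0): internal (0.0000, 1.0000); octagon support 1.0000 vs apothem 1.2 → ∈ W
#2 (0, 0, -1, 3): internal (2.1213, 3.1213); octagon support 3.7071 vs apothem 1.2 → ∉ W
#3 (1, 1, 2, -3): internal (-1.8284, -3.4142); octagon support 3.7071 vs apothem 1.2 → ∉ W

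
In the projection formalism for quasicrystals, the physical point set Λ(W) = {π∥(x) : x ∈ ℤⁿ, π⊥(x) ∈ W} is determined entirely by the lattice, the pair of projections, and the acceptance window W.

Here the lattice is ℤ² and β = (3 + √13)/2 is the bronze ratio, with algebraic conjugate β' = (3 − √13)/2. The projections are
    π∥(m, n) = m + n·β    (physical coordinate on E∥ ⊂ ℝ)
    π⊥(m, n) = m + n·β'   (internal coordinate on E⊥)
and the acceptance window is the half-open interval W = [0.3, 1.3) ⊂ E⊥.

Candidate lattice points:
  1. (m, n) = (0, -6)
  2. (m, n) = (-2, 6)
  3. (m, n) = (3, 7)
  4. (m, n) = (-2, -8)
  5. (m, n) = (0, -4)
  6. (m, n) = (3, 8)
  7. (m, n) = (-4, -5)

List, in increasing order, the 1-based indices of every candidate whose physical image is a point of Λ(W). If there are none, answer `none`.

Compute β' = (3−√13)/2 = -0.3028, so π⊥(m,n) = m -0.3028·n.
candidate 1: (m,n)=(0,-6) → π∥ = 0-6·β ≈ -19.8167, π⊥ = 0-6·β' ≈ 1.8167 ∉ [0.3, 1.3) ⇒ out
candidate 2: (m,n)=(-2,6) → π∥ = -2+6·β ≈ 17.8167, π⊥ = -2+6·β' ≈ -3.8167 ∉ [0.3, 1.3) ⇒ out
candidate 3: (m,n)=(3,7) → π∥ = 3+7·β ≈ 26.1194, π⊥ = 3+7·β' ≈ 0.8806 ∈ [0.3, 1.3) ⇒ IN Λ
candidate 4: (m,n)=(-2,-8) → π∥ = -2-8·β ≈ -28.4222, π⊥ = -2-8·β' ≈ 0.4222 ∈ [0.3, 1.3) ⇒ IN Λ
candidate 5: (m,n)=(0,-4) → π∥ = 0-4·β ≈ -13.2111, π⊥ = 0-4·β' ≈ 1.2111 ∈ [0.3, 1.3) ⇒ IN Λ
candidate 6: (m,n)=(3,8) → π∥ = 3+8·β ≈ 29.4222, π⊥ = 3+8·β' ≈ 0.5778 ∈ [0.3, 1.3) ⇒ IN Λ
candidate 7: (m,n)=(-4,-5) → π∥ = -4-5·β ≈ -20.5139, π⊥ = -4-5·β' ≈ -2.4861 ∉ [0.3, 1.3) ⇒ out

3, 4, 5, 6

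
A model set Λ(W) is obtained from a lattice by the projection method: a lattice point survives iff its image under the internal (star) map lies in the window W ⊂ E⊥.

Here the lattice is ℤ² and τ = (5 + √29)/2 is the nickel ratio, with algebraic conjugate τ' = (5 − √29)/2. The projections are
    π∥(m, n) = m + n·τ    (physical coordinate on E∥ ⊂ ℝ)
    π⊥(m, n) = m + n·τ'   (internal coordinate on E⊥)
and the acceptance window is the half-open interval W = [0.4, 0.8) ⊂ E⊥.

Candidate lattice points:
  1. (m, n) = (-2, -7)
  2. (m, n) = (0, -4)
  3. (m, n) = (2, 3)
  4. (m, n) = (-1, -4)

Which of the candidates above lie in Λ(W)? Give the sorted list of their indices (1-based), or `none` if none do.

Compute τ' = (5−√29)/2 = -0.1926, so π⊥(m,n) = m -0.1926·n.
candidate 1: (m,n)=(-2,-7) → π∥ = -2-7·τ ≈ -38.3481, π⊥ = -2-7·τ' ≈ -0.6519 ∉ [0.4, 0.8) ⇒ out
candidate 2: (m,n)=(0,-4) → π∥ = 0-4·τ ≈ -20.7703, π⊥ = 0-4·τ' ≈ 0.7703 ∈ [0.4, 0.8) ⇒ IN Λ
candidate 3: (m,n)=(2,3) → π∥ = 2+3·τ ≈ 17.5777, π⊥ = 2+3·τ' ≈ 1.4223 ∉ [0.4, 0.8) ⇒ out
candidate 4: (m,n)=(-1,-4) → π∥ = -1-4·τ ≈ -21.7703, π⊥ = -1-4·τ' ≈ -0.2297 ∉ [0.4, 0.8) ⇒ out

2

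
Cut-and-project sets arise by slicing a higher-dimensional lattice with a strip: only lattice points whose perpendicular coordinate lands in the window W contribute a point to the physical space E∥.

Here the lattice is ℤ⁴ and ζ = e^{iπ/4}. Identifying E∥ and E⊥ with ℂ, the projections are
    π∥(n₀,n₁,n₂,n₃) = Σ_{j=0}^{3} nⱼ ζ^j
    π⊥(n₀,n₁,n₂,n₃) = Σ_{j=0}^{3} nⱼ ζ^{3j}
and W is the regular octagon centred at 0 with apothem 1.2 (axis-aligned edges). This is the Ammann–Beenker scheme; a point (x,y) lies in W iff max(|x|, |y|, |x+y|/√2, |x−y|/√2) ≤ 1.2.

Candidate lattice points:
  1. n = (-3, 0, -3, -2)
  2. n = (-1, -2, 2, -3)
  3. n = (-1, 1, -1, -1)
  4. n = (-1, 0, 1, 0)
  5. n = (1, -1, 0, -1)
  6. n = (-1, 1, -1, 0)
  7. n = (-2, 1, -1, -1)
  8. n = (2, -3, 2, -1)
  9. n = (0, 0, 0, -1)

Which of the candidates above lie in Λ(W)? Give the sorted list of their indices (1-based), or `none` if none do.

Internal map: ζ^{3j} for j=0..3 gives (1,0), (−√2/2,√2/2), (0,−1), (√2/2,√2/2).
candidate 1: n = (-3, 0, -3, -2) → π⊥ ≈ (-4.41421, +1.58579); max(|x|,|y|,|x±y|/√2) = 4.41421 > 1.2 ⇒ ∉ W
candidate 2: n = (-1, -2, 2, -3) → π⊥ ≈ (-1.70711, -5.53553); max(|x|,|y|,|x±y|/√2) = 5.53553 > 1.2 ⇒ ∉ W
candidate 3: n = (-1, 1, -1, -1) → π⊥ ≈ (-2.41421, +1.00000); max(|x|,|y|,|x±y|/√2) = 2.41421 > 1.2 ⇒ ∉ W
candidate 4: n = (-1, 0, 1, 0) → π⊥ ≈ (-1.00000, -1.00000); max(|x|,|y|,|x±y|/√2) = 1.41421 > 1.2 ⇒ ∉ W
candidate 5: n = (1, -1, 0, -1) → π⊥ ≈ (+1.00000, -1.41421); max(|x|,|y|,|x±y|/√2) = 1.70711 > 1.2 ⇒ ∉ W
candidate 6: n = (-1, 1, -1, 0) → π⊥ ≈ (-1.70711, +1.70711); max(|x|,|y|,|x±y|/√2) = 2.41421 > 1.2 ⇒ ∉ W
candidate 7: n = (-2, 1, -1, -1) → π⊥ ≈ (-3.41421, +1.00000); max(|x|,|y|,|x±y|/√2) = 3.41421 > 1.2 ⇒ ∉ W
candidate 8: n = (2, -3, 2, -1) → π⊥ ≈ (+3.41421, -4.82843); max(|x|,|y|,|x±y|/√2) = 5.82843 > 1.2 ⇒ ∉ W
candidate 9: n = (0, 0, 0, -1) → π⊥ ≈ (-0.70711, -0.70711); max(|x|,|y|,|x±y|/√2) = 1.00000 ≤ 1.2 ⇒ ∈ W

9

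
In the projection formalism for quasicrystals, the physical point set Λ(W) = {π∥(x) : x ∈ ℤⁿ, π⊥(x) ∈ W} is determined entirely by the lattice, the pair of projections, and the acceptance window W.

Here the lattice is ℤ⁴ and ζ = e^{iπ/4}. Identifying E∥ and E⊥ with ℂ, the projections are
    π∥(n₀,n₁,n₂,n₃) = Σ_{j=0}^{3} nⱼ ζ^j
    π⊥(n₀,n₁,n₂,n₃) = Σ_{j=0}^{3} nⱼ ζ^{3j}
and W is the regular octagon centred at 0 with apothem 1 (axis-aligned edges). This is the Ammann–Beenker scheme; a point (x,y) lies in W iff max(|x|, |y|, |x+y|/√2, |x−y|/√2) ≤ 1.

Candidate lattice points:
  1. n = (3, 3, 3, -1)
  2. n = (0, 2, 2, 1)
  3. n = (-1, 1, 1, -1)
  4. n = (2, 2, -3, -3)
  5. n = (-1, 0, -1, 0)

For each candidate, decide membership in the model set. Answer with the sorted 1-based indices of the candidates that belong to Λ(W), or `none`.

Internal map: ζ^{3j} for j=0..3 gives (1,0), (−√2/2,√2/2), (0,−1), (√2/2,√2/2).
#1 (3, 3, 3, -1): internal (0.171573, -1.585786); octagon support 1.585786 vs apothem 1 → ∉ W
#2 (0, 2, 2, 1): internal (-0.707107, 0.121320); octagon support 0.707107 vs apothem 1 → ∈ W
#3 (-1, 1, 1, -1): internal (-2.414214, -1.000000); octagon support 2.414214 vs apothem 1 → ∉ W
#4 (2, 2, -3, -3): internal (-1.535534, 2.292893); octagon support 2.707107 vs apothem 1 → ∉ W
#5 (-1, 0, -1, 0): internal (-1.000000, 1.000000); octagon support 1.414214 vs apothem 1 → ∉ W

2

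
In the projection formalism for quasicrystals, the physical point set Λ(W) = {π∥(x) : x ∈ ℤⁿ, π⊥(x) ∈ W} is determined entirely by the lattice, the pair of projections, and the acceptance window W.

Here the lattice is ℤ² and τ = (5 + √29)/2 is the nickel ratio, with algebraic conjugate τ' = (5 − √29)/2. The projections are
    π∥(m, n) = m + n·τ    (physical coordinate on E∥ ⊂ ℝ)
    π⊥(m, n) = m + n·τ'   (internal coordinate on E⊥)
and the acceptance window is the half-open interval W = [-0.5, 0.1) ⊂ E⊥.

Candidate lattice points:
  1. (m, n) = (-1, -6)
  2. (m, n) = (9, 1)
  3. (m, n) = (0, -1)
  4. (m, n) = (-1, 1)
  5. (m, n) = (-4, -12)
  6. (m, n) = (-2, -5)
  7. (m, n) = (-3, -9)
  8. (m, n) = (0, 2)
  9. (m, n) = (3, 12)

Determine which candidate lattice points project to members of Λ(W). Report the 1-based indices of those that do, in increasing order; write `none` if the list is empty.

8

τ' = (5−√29)/2 ≈ -0.192582.
candidate 1: (m,n)=(-1,-6) → π∥ = -1-6·τ ≈ -32.155494, π⊥ = -1-6·τ' ≈ 0.155494 ∉ [-0.5, 0.1) ⇒ out
candidate 2: (m,n)=(9,1) → π∥ = 9+1·τ ≈ 14.192582, π⊥ = 9+1·τ' ≈ 8.807418 ∉ [-0.5, 0.1) ⇒ out
candidate 3: (m,n)=(0,-1) → π∥ = 0-1·τ ≈ -5.192582, π⊥ = 0-1·τ' ≈ 0.192582 ∉ [-0.5, 0.1) ⇒ out
candidate 4: (m,n)=(-1,1) → π∥ = -1+1·τ ≈ 4.192582, π⊥ = -1+1·τ' ≈ -1.192582 ∉ [-0.5, 0.1) ⇒ out
candidate 5: (m,n)=(-4,-12) → π∥ = -4-12·τ ≈ -66.310989, π⊥ = -4-12·τ' ≈ -1.689011 ∉ [-0.5, 0.1) ⇒ out
candidate 6: (m,n)=(-2,-5) → π∥ = -2-5·τ ≈ -27.962912, π⊥ = -2-5·τ' ≈ -1.037088 ∉ [-0.5, 0.1) ⇒ out
candidate 7: (m,n)=(-3,-9) → π∥ = -3-9·τ ≈ -49.733242, π⊥ = -3-9·τ' ≈ -1.266758 ∉ [-0.5, 0.1) ⇒ out
candidate 8: (m,n)=(0,2) → π∥ = 0+2·τ ≈ 10.385165, π⊥ = 0+2·τ' ≈ -0.385165 ∈ [-0.5, 0.1) ⇒ IN Λ
candidate 9: (m,n)=(3,12) → π∥ = 3+12·τ ≈ 65.310989, π⊥ = 3+12·τ' ≈ 0.689011 ∉ [-0.5, 0.1) ⇒ out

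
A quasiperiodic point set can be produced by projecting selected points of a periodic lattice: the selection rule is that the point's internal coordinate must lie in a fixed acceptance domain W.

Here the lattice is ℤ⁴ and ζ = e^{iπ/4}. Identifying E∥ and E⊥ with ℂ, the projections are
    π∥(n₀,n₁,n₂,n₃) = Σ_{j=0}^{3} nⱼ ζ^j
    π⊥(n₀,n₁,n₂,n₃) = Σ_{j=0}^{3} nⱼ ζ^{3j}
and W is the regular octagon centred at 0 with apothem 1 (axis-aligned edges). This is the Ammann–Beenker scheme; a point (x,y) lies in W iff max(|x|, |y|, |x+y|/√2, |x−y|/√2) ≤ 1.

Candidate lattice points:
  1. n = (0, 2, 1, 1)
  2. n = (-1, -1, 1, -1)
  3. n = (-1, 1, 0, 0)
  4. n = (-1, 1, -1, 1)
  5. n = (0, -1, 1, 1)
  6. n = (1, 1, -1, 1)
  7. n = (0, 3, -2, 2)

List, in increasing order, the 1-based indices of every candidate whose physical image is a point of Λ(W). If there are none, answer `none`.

none

Internal map: ζ^{3j} for j=0..3 gives (1,0), (−√2/2,√2/2), (0,−1), (√2/2,√2/2).
candidate 1: n = (0, 2, 1, 1) → π⊥ ≈ (-0.7071, +1.1213); max(|x|,|y|,|x±y|/√2) = 1.2929 > 1 ⇒ ∉ W
candidate 2: n = (-1, -1, 1, -1) → π⊥ ≈ (-1.0000, -2.4142); max(|x|,|y|,|x±y|/√2) = 2.4142 > 1 ⇒ ∉ W
candidate 3: n = (-1, 1, 0, 0) → π⊥ ≈ (-1.7071, +0.7071); max(|x|,|y|,|x±y|/√2) = 1.7071 > 1 ⇒ ∉ W
candidate 4: n = (-1, 1, -1, 1) → π⊥ ≈ (-1.0000, +2.4142); max(|x|,|y|,|x±y|/√2) = 2.4142 > 1 ⇒ ∉ W
candidate 5: n = (0, -1, 1, 1) → π⊥ ≈ (+1.4142, -1.0000); max(|x|,|y|,|x±y|/√2) = 1.7071 > 1 ⇒ ∉ W
candidate 6: n = (1, 1, -1, 1) → π⊥ ≈ (+1.0000, +2.4142); max(|x|,|y|,|x±y|/√2) = 2.4142 > 1 ⇒ ∉ W
candidate 7: n = (0, 3, -2, 2) → π⊥ ≈ (-0.7071, +5.5355); max(|x|,|y|,|x±y|/√2) = 5.5355 > 1 ⇒ ∉ W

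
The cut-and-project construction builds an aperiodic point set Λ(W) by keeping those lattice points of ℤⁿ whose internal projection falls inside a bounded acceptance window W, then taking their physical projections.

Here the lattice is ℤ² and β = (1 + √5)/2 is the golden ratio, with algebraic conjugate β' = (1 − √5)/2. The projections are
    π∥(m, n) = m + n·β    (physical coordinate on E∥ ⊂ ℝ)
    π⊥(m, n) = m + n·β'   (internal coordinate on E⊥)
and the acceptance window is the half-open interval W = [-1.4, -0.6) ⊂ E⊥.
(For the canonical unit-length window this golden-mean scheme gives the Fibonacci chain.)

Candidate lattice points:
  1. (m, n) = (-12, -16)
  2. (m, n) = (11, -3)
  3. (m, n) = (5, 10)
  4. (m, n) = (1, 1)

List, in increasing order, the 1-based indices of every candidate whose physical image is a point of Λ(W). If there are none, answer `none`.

3

Numerically β ≈ 1.618034 and β' = −1/β ≈ -0.618034.
#1 (-12,-16): internal coord -12 + (-16)·β' = -2.111456; -2.111456 ∉ [-1.4, -0.6) → out
#2 (11,-3): internal coord 11 + (-3)·β' = +12.854102; +12.854102 ∉ [-1.4, -0.6) → out
#3 (5,10): internal coord 5 + (10)·β' = -1.180340; -1.180340 ∈ [-1.4, -0.6) → IN Λ
#4 (1,1): internal coord 1 + (1)·β' = +0.381966; +0.381966 ∉ [-1.4, -0.6) → out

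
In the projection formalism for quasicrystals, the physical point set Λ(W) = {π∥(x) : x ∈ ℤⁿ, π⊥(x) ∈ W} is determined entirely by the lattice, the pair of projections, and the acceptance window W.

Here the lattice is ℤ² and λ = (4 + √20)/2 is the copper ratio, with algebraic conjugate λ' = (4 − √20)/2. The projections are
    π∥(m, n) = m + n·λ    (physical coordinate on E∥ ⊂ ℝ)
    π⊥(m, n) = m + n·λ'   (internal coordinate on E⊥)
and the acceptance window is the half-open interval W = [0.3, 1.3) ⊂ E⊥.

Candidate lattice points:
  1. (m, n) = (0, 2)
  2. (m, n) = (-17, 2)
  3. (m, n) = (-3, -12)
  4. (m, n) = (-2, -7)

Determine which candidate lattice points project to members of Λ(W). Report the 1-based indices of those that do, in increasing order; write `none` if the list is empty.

none

Numerically λ ≈ 4.236068 and λ' = −1/λ ≈ -0.236068.
[1] lift (0,2): star map gives -0.472136; window check 0.3 ≤ -0.472136 < 1.3 is false → out
[2] lift (-17,2): star map gives -17.472136; window check 0.3 ≤ -17.472136 < 1.3 is false → out
[3] lift (-3,-12): star map gives -0.167184; window check 0.3 ≤ -0.167184 < 1.3 is false → out
[4] lift (-2,-7): star map gives -0.347524; window check 0.3 ≤ -0.347524 < 1.3 is false → out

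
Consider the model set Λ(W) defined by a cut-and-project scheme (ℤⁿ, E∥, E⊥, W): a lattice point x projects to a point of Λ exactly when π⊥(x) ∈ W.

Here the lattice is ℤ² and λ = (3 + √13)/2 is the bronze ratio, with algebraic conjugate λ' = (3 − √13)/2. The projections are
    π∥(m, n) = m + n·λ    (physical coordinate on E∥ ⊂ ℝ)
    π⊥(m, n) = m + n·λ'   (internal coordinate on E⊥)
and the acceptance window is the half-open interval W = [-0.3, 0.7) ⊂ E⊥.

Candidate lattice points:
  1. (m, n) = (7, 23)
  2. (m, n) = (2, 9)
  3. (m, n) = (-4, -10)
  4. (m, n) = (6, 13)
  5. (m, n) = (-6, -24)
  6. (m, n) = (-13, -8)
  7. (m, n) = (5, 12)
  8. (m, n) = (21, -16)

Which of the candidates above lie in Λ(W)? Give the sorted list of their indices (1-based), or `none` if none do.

1

Compute λ' = (3−√13)/2 = -0.3028, so π⊥(m,n) = m -0.3028·n.
[1] lift (7,23): star map gives 0.0362; window check -0.3 ≤ 0.0362 < 0.7 is true → IN Λ
[2] lift (2,9): star map gives -0.7250; window check -0.3 ≤ -0.7250 < 0.7 is false → out
[3] lift (-4,-10): star map gives -0.9722; window check -0.3 ≤ -0.9722 < 0.7 is false → out
[4] lift (6,13): star map gives 2.0639; window check -0.3 ≤ 2.0639 < 0.7 is false → out
[5] lift (-6,-24): star map gives 1.2666; window check -0.3 ≤ 1.2666 < 0.7 is false → out
[6] lift (-13,-8): star map gives -10.5778; window check -0.3 ≤ -10.5778 < 0.7 is false → out
[7] lift (5,12): star map gives 1.3667; window check -0.3 ≤ 1.3667 < 0.7 is false → out
[8] lift (21,-16): star map gives 25.8444; window check -0.3 ≤ 25.8444 < 0.7 is false → out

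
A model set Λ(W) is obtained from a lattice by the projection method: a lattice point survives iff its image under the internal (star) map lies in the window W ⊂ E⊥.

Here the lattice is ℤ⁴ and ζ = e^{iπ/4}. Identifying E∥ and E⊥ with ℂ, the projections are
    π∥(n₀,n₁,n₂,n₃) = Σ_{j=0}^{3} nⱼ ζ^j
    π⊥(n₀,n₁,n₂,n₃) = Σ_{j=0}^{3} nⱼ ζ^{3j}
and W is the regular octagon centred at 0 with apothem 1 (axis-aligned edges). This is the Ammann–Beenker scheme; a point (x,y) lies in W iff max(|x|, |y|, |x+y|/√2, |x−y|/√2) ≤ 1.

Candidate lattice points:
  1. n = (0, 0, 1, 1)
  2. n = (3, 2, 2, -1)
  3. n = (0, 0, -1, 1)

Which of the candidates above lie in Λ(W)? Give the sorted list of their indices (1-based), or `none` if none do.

1

With ζ = e^{iπ/4} the internal vectors are ζ^0,ζ^3,ζ^6,ζ^9.
candidate 1: n = (0, 0, 1, 1) → π⊥ ≈ (+0.70711, -0.29289); max(|x|,|y|,|x±y|/√2) = 0.70711 ≤ 1 ⇒ ∈ W
candidate 2: n = (3, 2, 2, -1) → π⊥ ≈ (+0.87868, -1.29289); max(|x|,|y|,|x±y|/√2) = 1.53553 > 1 ⇒ ∉ W
candidate 3: n = (0, 0, -1, 1) → π⊥ ≈ (+0.70711, +1.70711); max(|x|,|y|,|x±y|/√2) = 1.70711 > 1 ⇒ ∉ W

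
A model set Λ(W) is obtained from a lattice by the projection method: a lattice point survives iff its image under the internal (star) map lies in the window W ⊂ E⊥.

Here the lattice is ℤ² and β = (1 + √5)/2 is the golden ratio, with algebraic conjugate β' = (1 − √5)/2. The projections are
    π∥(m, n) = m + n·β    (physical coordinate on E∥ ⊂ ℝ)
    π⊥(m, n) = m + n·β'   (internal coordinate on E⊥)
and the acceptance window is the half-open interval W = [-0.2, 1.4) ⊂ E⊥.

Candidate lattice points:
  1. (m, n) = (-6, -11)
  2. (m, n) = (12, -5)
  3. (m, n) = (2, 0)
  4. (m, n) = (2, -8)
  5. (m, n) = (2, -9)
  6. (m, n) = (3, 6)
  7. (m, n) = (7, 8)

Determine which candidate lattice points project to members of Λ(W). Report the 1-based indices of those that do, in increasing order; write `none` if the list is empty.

Numerically β ≈ 1.61803 and β' = −1/β ≈ -0.61803.
#1 (-6,-11): internal coord -6 + (-11)·β' = +0.79837; +0.79837 ∈ [-0.2, 1.4) → IN Λ
#2 (12,-5): internal coord 12 + (-5)·β' = +15.09017; +15.09017 ∉ [-0.2, 1.4) → out
#3 (2,0): internal coord 2 + (0)·β' = +2.00000; +2.00000 ∉ [-0.2, 1.4) → out
#4 (2,-8): internal coord 2 + (-8)·β' = +6.94427; +6.94427 ∉ [-0.2, 1.4) → out
#5 (2,-9): internal coord 2 + (-9)·β' = +7.56231; +7.56231 ∉ [-0.2, 1.4) → out
#6 (3,6): internal coord 3 + (6)·β' = -0.70820; -0.70820 ∉ [-0.2, 1.4) → out
#7 (7,8): internal coord 7 + (8)·β' = +2.05573; +2.05573 ∉ [-0.2, 1.4) → out

1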